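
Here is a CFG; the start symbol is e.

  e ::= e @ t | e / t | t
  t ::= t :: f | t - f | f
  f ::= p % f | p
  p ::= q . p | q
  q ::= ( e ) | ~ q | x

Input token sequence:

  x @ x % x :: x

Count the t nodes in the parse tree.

[e [e [t [f [p [q x]]]]] @ [t [t [f [p [q x]] % [f [p [q x]]]]] :: [f [p [q x]]]]]

3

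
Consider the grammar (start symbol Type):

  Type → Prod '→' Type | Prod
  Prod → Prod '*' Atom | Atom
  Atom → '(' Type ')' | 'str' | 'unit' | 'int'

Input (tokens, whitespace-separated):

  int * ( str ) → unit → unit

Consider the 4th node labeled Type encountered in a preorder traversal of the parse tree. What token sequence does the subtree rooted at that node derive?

[Type [Prod [Prod [Atom int]] * [Atom ( [Type [Prod [Atom str]]] )]] → [Type [Prod [Atom unit]] → [Type [Prod [Atom unit]]]]]

unit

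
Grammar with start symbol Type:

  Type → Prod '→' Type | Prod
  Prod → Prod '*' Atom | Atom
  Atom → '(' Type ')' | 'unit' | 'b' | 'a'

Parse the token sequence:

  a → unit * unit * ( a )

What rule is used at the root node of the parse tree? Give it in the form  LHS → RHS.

[Type [Prod [Atom a]] → [Type [Prod [Prod [Prod [Atom unit]] * [Atom unit]] * [Atom ( [Type [Prod [Atom a]]] )]]]]

Type → Prod '→' Type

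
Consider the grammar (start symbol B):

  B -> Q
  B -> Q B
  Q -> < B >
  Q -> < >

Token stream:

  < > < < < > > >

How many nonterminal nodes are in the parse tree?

[B [Q < >] [B [Q < [B [Q < [B [Q < >]] >]] >]]]

8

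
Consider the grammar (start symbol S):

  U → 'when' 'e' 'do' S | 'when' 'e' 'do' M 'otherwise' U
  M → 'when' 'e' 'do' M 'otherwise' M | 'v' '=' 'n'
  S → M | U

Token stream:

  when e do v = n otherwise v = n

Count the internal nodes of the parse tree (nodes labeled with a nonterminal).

4

[S [M when e do [M v = n] otherwise [M v = n]]]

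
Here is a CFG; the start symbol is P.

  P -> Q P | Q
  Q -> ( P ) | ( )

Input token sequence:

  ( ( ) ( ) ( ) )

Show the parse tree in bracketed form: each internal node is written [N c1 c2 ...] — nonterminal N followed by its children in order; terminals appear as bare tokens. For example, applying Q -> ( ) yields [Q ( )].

[P [Q ( [P [Q ( )] [P [Q ( )] [P [Q ( )]]]] )]]

P
Q
( P )
( Q P )
( ( ) P )
( ( ) Q P )
( ( ) ( ) P )
( ( ) ( ) Q )
( ( ) ( ) ( ) )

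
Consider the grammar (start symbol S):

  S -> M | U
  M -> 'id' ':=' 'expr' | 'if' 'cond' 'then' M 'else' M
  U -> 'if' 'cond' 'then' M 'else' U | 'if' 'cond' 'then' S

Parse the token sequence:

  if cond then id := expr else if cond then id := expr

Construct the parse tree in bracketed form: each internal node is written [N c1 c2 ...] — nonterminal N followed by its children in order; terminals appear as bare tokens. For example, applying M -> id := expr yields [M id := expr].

[S [U if cond then [M id := expr] else [U if cond then [S [M id := expr]]]]]

S
U
if cond then M else U
if cond then id := expr else U
if cond then id := expr else if cond then S
if cond then id := expr else if cond then M
if cond then id := expr else if cond then id := expr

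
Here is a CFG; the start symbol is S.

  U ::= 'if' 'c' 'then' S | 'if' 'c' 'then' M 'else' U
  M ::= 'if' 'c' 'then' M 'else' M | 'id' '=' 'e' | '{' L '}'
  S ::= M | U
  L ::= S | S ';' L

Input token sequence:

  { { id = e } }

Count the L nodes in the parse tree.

2

[S [M { [L [S [M { [L [S [M id = e]]] }]]] }]]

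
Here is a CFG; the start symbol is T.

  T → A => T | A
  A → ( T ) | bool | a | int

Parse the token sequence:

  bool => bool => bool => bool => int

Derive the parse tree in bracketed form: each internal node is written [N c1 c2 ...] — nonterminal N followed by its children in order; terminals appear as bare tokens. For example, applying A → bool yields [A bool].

T
A => T
bool => T
bool => A => T
bool => bool => T
bool => bool => A => T
bool => bool => bool => T
bool => bool => bool => A => T
bool => bool => bool => bool => T
bool => bool => bool => bool => A
bool => bool => bool => bool => int

[T [A bool] => [T [A bool] => [T [A bool] => [T [A bool] => [T [A int]]]]]]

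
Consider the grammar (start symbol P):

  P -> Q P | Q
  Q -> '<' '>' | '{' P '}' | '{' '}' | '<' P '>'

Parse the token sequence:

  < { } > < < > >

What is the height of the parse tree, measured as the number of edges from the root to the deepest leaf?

[P [Q < [P [Q { }]] >] [P [Q < [P [Q < >]] >]]]

5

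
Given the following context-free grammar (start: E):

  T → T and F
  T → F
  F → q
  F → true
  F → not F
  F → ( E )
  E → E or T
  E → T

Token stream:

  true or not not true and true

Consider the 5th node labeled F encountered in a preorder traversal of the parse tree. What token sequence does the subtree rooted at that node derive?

true

[E [E [T [F true]]] or [T [T [F not [F not [F true]]]] and [F true]]]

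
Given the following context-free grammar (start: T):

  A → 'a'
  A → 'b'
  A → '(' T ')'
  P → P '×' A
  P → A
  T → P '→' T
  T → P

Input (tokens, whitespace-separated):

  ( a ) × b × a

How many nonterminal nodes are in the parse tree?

10

[T [P [P [P [A ( [T [P [A a]]] )]] × [A b]] × [A a]]]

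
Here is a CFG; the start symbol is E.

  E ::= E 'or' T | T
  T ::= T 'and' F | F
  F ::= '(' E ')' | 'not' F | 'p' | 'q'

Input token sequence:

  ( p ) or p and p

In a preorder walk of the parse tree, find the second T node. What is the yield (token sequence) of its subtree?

[E [E [T [F ( [E [T [F p]]] )]]] or [T [T [F p]] and [F p]]]

p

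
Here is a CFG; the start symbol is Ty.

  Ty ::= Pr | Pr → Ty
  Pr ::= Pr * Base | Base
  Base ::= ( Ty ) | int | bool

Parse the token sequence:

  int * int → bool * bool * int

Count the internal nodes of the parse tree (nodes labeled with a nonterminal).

[Ty [Pr [Pr [Base int]] * [Base int]] → [Ty [Pr [Pr [Pr [Base bool]] * [Base bool]] * [Base int]]]]

12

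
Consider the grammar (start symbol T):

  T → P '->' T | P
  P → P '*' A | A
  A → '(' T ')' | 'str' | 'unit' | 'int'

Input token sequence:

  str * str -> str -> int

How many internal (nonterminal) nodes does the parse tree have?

11

[T [P [P [A str]] * [A str]] -> [T [P [A str]] -> [T [P [A int]]]]]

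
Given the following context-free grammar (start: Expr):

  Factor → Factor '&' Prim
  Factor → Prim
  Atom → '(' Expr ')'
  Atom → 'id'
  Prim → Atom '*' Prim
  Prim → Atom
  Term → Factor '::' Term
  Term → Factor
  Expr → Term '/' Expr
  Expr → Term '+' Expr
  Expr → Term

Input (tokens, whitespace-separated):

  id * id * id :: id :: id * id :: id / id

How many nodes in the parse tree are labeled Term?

[Expr [Term [Factor [Prim [Atom id] * [Prim [Atom id] * [Prim [Atom id]]]]] :: [Term [Factor [Prim [Atom id]]] :: [Term [Factor [Prim [Atom id] * [Prim [Atom id]]]] :: [Term [Factor [Prim [Atom id]]]]]]] / [Expr [Term [Factor [Prim [Atom id]]]]]]

5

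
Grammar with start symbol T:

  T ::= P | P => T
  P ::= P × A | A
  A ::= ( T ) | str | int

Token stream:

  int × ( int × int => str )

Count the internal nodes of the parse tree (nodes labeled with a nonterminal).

[T [P [P [A int]] × [A ( [T [P [P [A int]] × [A int]] => [T [P [A str]]]] )]]]

13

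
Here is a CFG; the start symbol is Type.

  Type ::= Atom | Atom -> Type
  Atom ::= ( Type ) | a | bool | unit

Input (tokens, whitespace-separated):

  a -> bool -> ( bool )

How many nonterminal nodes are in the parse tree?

[Type [Atom a] -> [Type [Atom bool] -> [Type [Atom ( [Type [Atom bool]] )]]]]

8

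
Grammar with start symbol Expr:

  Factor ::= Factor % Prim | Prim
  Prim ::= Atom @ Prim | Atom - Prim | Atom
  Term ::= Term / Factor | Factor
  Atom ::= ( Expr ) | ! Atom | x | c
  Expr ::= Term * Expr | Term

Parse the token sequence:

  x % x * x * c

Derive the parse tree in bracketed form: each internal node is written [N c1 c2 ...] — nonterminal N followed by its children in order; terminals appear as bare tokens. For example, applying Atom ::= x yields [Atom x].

Expr
Term * Expr
Factor * Expr
Factor % Prim * Expr
Prim % Prim * Expr
Atom % Prim * Expr
x % Prim * Expr
x % Atom * Expr
x % x * Expr
x % x * Term * Expr
x % x * Factor * Expr
x % x * Prim * Expr
x % x * Atom * Expr
x % x * x * Expr
x % x * x * Term
x % x * x * Factor
x % x * x * Prim
x % x * x * Atom
x % x * x * c

[Expr [Term [Factor [Factor [Prim [Atom x]]] % [Prim [Atom x]]]] * [Expr [Term [Factor [Prim [Atom x]]]] * [Expr [Term [Factor [Prim [Atom c]]]]]]]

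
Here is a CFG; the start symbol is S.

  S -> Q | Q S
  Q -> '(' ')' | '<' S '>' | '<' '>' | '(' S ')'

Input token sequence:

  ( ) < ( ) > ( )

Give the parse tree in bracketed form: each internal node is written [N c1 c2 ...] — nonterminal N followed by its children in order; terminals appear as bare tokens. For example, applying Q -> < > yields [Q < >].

[S [Q ( )] [S [Q < [S [Q ( )]] >] [S [Q ( )]]]]

S
Q S
( ) S
( ) Q S
( ) < S > S
( ) < Q > S
( ) < ( ) > S
( ) < ( ) > Q
( ) < ( ) > ( )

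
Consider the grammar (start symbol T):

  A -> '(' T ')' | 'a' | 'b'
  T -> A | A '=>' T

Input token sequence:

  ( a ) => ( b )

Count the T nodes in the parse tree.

4

[T [A ( [T [A a]] )] => [T [A ( [T [A b]] )]]]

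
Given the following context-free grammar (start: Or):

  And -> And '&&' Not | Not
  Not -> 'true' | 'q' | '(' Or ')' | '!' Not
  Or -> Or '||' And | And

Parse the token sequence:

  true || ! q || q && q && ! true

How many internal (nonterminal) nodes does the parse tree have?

15

[Or [Or [Or [And [Not true]]] || [And [Not ! [Not q]]]] || [And [And [And [Not q]] && [Not q]] && [Not ! [Not true]]]]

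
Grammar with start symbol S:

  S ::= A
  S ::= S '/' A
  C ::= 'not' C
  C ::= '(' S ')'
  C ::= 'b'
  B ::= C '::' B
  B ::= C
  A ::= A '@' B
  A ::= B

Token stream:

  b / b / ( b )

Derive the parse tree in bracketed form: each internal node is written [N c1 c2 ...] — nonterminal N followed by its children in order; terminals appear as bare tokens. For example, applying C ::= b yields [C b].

[S [S [S [A [B [C b]]]] / [A [B [C b]]]] / [A [B [C ( [S [A [B [C b]]]] )]]]]

S
S / A
S / A / A
A / A / A
B / A / A
C / A / A
b / A / A
b / B / A
b / C / A
b / b / A
b / b / B
b / b / C
b / b / ( S )
b / b / ( A )
b / b / ( B )
b / b / ( C )
b / b / ( b )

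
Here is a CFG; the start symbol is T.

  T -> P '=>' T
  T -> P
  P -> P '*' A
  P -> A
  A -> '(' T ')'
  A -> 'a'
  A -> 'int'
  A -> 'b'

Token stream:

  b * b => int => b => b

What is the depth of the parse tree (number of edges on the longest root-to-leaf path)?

[T [P [P [A b]] * [A b]] => [T [P [A int]] => [T [P [A b]] => [T [P [A b]]]]]]

6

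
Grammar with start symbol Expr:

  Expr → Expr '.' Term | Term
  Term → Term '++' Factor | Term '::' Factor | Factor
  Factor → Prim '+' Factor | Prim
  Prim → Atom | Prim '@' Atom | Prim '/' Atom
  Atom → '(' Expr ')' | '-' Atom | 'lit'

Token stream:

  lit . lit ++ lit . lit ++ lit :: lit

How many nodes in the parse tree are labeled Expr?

[Expr [Expr [Expr [Term [Factor [Prim [Atom lit]]]]] . [Term [Term [Factor [Prim [Atom lit]]]] ++ [Factor [Prim [Atom lit]]]]] . [Term [Term [Term [Factor [Prim [Atom lit]]]] ++ [Factor [Prim [Atom lit]]]] :: [Factor [Prim [Atom lit]]]]]

3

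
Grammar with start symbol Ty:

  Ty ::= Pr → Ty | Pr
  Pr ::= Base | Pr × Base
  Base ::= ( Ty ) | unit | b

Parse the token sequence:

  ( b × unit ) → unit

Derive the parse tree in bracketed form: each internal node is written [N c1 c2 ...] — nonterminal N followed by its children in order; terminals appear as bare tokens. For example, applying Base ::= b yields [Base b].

Ty
Pr → Ty
Base → Ty
( Ty ) → Ty
( Pr ) → Ty
( Pr × Base ) → Ty
( Base × Base ) → Ty
( b × Base ) → Ty
( b × unit ) → Ty
( b × unit ) → Pr
( b × unit ) → Base
( b × unit ) → unit

[Ty [Pr [Base ( [Ty [Pr [Pr [Base b]] × [Base unit]]] )]] → [Ty [Pr [Base unit]]]]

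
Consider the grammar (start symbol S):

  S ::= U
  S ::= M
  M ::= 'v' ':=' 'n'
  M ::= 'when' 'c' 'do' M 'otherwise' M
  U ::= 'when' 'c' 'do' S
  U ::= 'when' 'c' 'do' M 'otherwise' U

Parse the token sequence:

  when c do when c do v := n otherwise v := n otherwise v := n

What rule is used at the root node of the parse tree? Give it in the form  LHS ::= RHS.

[S [M when c do [M when c do [M v := n] otherwise [M v := n]] otherwise [M v := n]]]

S ::= M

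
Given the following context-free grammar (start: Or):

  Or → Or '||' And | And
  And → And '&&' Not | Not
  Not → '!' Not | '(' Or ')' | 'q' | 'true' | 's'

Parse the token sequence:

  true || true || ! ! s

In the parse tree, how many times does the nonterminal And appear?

[Or [Or [Or [And [Not true]]] || [And [Not true]]] || [And [Not ! [Not ! [Not s]]]]]

3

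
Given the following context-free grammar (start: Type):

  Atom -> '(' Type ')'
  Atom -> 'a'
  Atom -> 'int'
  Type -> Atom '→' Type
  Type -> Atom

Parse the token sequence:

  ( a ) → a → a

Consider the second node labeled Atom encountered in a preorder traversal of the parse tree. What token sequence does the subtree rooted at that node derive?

a

[Type [Atom ( [Type [Atom a]] )] → [Type [Atom a] → [Type [Atom a]]]]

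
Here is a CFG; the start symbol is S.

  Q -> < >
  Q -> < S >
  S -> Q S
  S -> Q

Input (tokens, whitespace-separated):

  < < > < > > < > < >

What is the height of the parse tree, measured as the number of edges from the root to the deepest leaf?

5

[S [Q < [S [Q < >] [S [Q < >]]] >] [S [Q < >] [S [Q < >]]]]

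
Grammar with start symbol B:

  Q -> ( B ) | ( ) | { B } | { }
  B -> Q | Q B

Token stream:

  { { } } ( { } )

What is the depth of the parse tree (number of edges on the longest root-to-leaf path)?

5

[B [Q { [B [Q { }]] }] [B [Q ( [B [Q { }]] )]]]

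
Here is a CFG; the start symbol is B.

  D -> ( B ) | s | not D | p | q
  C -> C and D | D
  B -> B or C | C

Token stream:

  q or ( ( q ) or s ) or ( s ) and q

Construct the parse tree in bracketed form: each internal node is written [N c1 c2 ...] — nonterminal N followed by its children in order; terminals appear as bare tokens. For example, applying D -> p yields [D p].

B
B or C
B or C or C
C or C or C
D or C or C
q or C or C
q or D or C
q or ( B ) or C
q or ( B or C ) or C
q or ( C or C ) or C
q or ( D or C ) or C
q or ( ( B ) or C ) or C
q or ( ( C ) or C ) or C
q or ( ( D ) or C ) or C
q or ( ( q ) or C ) or C
q or ( ( q ) or D ) or C
q or ( ( q ) or s ) or C
q or ( ( q ) or s ) or C and D
q or ( ( q ) or s ) or D and D
q or ( ( q ) or s ) or ( B ) and D
q or ( ( q ) or s ) or ( C ) and D
q or ( ( q ) or s ) or ( D ) and D
q or ( ( q ) or s ) or ( s ) and D
q or ( ( q ) or s ) or ( s ) and q

[B [B [B [C [D q]]] or [C [D ( [B [B [C [D ( [B [C [D q]]] )]]] or [C [D s]]] )]]] or [C [C [D ( [B [C [D s]]] )]] and [D q]]]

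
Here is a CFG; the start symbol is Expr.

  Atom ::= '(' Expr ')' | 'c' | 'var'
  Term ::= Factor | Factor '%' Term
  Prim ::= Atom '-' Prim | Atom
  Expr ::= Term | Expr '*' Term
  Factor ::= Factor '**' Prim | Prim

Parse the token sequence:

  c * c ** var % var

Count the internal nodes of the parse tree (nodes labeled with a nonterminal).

[Expr [Expr [Term [Factor [Prim [Atom c]]]]] * [Term [Factor [Factor [Prim [Atom c]]] ** [Prim [Atom var]]] % [Term [Factor [Prim [Atom var]]]]]]

17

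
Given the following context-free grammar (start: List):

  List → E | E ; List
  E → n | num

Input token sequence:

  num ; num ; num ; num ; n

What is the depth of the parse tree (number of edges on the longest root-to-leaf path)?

6

[List [E num] ; [List [E num] ; [List [E num] ; [List [E num] ; [List [E n]]]]]]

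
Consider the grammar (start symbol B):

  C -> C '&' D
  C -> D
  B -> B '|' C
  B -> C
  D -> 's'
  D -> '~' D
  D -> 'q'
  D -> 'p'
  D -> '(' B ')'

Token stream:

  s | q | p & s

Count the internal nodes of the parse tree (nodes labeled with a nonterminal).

[B [B [B [C [D s]]] | [C [D q]]] | [C [C [D p]] & [D s]]]

11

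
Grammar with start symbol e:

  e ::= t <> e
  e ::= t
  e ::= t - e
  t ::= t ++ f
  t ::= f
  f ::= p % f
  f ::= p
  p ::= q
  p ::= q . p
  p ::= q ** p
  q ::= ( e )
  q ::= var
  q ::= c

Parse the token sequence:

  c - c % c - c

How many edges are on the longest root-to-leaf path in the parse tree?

7

[e [t [f [p [q c]]]] - [e [t [f [p [q c]] % [f [p [q c]]]]] - [e [t [f [p [q c]]]]]]]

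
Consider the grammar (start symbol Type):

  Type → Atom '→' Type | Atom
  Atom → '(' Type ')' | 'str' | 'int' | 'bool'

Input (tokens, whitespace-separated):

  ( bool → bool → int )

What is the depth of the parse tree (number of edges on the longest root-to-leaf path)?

6

[Type [Atom ( [Type [Atom bool] → [Type [Atom bool] → [Type [Atom int]]]] )]]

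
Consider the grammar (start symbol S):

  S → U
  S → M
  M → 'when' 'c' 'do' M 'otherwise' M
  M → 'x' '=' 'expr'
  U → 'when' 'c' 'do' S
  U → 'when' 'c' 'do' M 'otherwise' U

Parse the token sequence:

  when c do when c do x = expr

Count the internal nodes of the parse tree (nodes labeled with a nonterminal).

[S [U when c do [S [U when c do [S [M x = expr]]]]]]

6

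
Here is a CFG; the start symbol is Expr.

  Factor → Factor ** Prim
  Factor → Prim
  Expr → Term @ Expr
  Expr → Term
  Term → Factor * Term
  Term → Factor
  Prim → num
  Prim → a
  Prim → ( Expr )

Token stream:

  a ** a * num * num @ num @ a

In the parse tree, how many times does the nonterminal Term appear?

[Expr [Term [Factor [Factor [Prim a]] ** [Prim a]] * [Term [Factor [Prim num]] * [Term [Factor [Prim num]]]]] @ [Expr [Term [Factor [Prim num]]] @ [Expr [Term [Factor [Prim a]]]]]]

5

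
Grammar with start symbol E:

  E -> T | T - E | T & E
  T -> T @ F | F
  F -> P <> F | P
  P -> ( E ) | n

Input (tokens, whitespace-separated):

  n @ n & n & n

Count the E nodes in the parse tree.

[E [T [T [F [P n]]] @ [F [P n]]] & [E [T [F [P n]]] & [E [T [F [P n]]]]]]

3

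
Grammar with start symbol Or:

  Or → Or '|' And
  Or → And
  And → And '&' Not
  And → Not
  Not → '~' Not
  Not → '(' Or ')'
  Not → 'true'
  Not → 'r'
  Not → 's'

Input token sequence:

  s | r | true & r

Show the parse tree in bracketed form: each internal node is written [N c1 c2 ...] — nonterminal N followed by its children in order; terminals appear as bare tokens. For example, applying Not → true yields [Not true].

Or
Or | And
Or | And | And
And | And | And
Not | And | And
s | And | And
s | Not | And
s | r | And
s | r | And & Not
s | r | Not & Not
s | r | true & Not
s | r | true & r

[Or [Or [Or [And [Not s]]] | [And [Not r]]] | [And [And [Not true]] & [Not r]]]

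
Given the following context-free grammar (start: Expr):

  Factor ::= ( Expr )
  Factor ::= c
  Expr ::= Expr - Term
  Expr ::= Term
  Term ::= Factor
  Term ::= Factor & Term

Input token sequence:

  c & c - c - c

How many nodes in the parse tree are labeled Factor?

4

[Expr [Expr [Expr [Term [Factor c] & [Term [Factor c]]]] - [Term [Factor c]]] - [Term [Factor c]]]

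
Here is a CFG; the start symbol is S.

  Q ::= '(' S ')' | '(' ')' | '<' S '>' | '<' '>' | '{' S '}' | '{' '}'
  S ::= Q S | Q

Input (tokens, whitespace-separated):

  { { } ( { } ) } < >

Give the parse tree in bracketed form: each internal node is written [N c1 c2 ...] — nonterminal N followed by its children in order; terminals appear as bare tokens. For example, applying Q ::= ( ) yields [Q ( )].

S
Q S
{ S } S
{ Q S } S
{ { } S } S
{ { } Q } S
{ { } ( S ) } S
{ { } ( Q ) } S
{ { } ( { } ) } S
{ { } ( { } ) } Q
{ { } ( { } ) } < >

[S [Q { [S [Q { }] [S [Q ( [S [Q { }]] )]]] }] [S [Q < >]]]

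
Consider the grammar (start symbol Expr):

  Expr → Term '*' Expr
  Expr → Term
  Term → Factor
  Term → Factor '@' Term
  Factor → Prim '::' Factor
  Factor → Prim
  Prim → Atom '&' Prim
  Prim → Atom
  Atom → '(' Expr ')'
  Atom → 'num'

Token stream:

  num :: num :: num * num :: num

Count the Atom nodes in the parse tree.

[Expr [Term [Factor [Prim [Atom num]] :: [Factor [Prim [Atom num]] :: [Factor [Prim [Atom num]]]]]] * [Expr [Term [Factor [Prim [Atom num]] :: [Factor [Prim [Atom num]]]]]]]

5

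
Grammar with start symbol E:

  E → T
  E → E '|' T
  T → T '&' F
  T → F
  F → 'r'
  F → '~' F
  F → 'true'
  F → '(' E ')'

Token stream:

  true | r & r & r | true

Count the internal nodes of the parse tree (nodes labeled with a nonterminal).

13

[E [E [E [T [F true]]] | [T [T [T [F r]] & [F r]] & [F r]]] | [T [F true]]]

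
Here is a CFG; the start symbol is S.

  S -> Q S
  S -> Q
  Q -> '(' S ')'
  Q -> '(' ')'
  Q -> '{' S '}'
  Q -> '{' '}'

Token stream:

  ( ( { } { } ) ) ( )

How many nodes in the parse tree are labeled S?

5

[S [Q ( [S [Q ( [S [Q { }] [S [Q { }]]] )]] )] [S [Q ( )]]]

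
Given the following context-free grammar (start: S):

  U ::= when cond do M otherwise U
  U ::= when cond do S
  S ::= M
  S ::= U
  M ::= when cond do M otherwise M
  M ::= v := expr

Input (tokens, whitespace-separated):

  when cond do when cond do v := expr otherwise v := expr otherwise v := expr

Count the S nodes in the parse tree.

[S [M when cond do [M when cond do [M v := expr] otherwise [M v := expr]] otherwise [M v := expr]]]

1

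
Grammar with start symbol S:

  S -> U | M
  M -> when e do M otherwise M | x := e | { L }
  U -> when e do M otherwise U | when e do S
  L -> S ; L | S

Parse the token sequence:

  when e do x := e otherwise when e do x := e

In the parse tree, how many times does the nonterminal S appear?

[S [U when e do [M x := e] otherwise [U when e do [S [M x := e]]]]]

2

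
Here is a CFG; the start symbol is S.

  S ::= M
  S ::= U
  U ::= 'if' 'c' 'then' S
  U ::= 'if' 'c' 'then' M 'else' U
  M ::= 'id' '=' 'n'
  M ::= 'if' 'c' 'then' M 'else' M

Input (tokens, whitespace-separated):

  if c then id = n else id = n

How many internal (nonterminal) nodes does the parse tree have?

[S [M if c then [M id = n] else [M id = n]]]

4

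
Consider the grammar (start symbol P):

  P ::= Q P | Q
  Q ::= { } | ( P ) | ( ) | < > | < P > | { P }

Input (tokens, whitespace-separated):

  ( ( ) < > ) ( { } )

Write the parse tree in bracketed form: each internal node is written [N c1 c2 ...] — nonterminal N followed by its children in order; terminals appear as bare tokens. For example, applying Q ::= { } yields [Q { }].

P
Q P
( P ) P
( Q P ) P
( ( ) P ) P
( ( ) Q ) P
( ( ) < > ) P
( ( ) < > ) Q
( ( ) < > ) ( P )
( ( ) < > ) ( Q )
( ( ) < > ) ( { } )

[P [Q ( [P [Q ( )] [P [Q < >]]] )] [P [Q ( [P [Q { }]] )]]]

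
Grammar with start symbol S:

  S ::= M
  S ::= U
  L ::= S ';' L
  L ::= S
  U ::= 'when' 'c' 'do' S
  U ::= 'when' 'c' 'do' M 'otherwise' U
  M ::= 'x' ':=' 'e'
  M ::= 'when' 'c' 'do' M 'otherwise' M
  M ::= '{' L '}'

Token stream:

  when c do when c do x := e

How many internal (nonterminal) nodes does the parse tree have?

[S [U when c do [S [U when c do [S [M x := e]]]]]]

6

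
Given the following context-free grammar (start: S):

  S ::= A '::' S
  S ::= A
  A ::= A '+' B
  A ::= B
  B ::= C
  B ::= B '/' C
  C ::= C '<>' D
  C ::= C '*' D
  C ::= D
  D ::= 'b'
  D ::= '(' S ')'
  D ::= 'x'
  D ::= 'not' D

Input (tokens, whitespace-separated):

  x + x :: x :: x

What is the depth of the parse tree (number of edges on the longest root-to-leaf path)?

[S [A [A [B [C [D x]]]] + [B [C [D x]]]] :: [S [A [B [C [D x]]]] :: [S [A [B [C [D x]]]]]]]

7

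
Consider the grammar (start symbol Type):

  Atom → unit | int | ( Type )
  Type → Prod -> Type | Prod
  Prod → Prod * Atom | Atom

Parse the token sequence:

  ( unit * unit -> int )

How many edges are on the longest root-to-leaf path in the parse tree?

7

[Type [Prod [Atom ( [Type [Prod [Prod [Atom unit]] * [Atom unit]] -> [Type [Prod [Atom int]]]] )]]]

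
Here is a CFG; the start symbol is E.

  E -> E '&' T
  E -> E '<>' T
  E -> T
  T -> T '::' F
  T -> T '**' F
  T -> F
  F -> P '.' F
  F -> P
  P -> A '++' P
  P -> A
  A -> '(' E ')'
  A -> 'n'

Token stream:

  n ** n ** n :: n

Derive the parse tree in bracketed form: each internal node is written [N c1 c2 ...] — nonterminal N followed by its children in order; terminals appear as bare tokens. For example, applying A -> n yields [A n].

[E [T [T [T [T [F [P [A n]]]] ** [F [P [A n]]]] ** [F [P [A n]]]] :: [F [P [A n]]]]]

E
T
T :: F
T ** F :: F
T ** F ** F :: F
F ** F ** F :: F
P ** F ** F :: F
A ** F ** F :: F
n ** F ** F :: F
n ** P ** F :: F
n ** A ** F :: F
n ** n ** F :: F
n ** n ** P :: F
n ** n ** A :: F
n ** n ** n :: F
n ** n ** n :: P
n ** n ** n :: A
n ** n ** n :: n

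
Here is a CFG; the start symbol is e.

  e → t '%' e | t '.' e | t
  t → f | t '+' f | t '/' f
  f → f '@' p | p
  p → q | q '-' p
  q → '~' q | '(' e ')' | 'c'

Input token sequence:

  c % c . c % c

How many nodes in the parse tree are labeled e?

4

[e [t [f [p [q c]]]] % [e [t [f [p [q c]]]] . [e [t [f [p [q c]]]] % [e [t [f [p [q c]]]]]]]]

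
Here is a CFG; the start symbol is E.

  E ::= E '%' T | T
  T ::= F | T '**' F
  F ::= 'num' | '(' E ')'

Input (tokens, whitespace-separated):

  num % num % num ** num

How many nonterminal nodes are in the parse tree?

[E [E [E [T [F num]]] % [T [F num]]] % [T [T [F num]] ** [F num]]]

11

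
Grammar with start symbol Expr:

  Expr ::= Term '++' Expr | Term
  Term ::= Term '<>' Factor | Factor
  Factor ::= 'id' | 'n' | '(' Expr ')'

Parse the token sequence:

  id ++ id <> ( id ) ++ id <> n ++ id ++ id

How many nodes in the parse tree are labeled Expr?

[Expr [Term [Factor id]] ++ [Expr [Term [Term [Factor id]] <> [Factor ( [Expr [Term [Factor id]]] )]] ++ [Expr [Term [Term [Factor id]] <> [Factor n]] ++ [Expr [Term [Factor id]] ++ [Expr [Term [Factor id]]]]]]]

6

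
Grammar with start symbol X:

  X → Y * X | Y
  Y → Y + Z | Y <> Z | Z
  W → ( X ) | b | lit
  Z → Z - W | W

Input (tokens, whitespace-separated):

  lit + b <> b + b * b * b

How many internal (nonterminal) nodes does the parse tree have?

21

[X [Y [Y [Y [Y [Z [W lit]]] + [Z [W b]]] <> [Z [W b]]] + [Z [W b]]] * [X [Y [Z [W b]]] * [X [Y [Z [W b]]]]]]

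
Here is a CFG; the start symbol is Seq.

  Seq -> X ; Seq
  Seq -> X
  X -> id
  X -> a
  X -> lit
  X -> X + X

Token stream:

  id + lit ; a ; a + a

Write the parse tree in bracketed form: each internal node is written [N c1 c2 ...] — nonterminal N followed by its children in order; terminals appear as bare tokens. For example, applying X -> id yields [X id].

Seq
X ; Seq
X + X ; Seq
id + X ; Seq
id + lit ; Seq
id + lit ; X ; Seq
id + lit ; a ; Seq
id + lit ; a ; X
id + lit ; a ; X + X
id + lit ; a ; a + X
id + lit ; a ; a + a

[Seq [X [X id] + [X lit]] ; [Seq [X a] ; [Seq [X [X a] + [X a]]]]]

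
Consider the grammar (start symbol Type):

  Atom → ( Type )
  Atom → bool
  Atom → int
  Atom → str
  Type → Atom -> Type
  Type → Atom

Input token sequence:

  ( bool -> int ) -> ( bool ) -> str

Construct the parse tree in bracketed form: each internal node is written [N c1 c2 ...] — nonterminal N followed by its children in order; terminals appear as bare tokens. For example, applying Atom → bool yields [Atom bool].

[Type [Atom ( [Type [Atom bool] -> [Type [Atom int]]] )] -> [Type [Atom ( [Type [Atom bool]] )] -> [Type [Atom str]]]]

Type
Atom -> Type
( Type ) -> Type
( Atom -> Type ) -> Type
( bool -> Type ) -> Type
( bool -> Atom ) -> Type
( bool -> int ) -> Type
( bool -> int ) -> Atom -> Type
( bool -> int ) -> ( Type ) -> Type
( bool -> int ) -> ( Atom ) -> Type
( bool -> int ) -> ( bool ) -> Type
( bool -> int ) -> ( bool ) -> Atom
( bool -> int ) -> ( bool ) -> str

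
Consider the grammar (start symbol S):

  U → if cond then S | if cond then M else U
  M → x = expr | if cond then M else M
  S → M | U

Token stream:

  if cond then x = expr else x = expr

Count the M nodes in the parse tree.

3

[S [M if cond then [M x = expr] else [M x = expr]]]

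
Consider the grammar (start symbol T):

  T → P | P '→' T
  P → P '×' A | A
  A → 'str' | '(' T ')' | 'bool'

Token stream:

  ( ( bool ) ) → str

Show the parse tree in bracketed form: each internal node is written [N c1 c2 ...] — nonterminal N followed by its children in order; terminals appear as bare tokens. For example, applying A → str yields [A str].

[T [P [A ( [T [P [A ( [T [P [A bool]]] )]]] )]] → [T [P [A str]]]]

T
P → T
A → T
( T ) → T
( P ) → T
( A ) → T
( ( T ) ) → T
( ( P ) ) → T
( ( A ) ) → T
( ( bool ) ) → T
( ( bool ) ) → P
( ( bool ) ) → A
( ( bool ) ) → str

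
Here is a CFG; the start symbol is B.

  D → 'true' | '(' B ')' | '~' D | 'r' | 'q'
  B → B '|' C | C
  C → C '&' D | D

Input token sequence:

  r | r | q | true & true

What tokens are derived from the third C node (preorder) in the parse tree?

q

[B [B [B [B [C [D r]]] | [C [D r]]] | [C [D q]]] | [C [C [D true]] & [D true]]]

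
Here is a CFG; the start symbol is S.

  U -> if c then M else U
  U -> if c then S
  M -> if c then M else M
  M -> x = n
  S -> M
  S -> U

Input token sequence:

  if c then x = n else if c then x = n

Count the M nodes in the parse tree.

2

[S [U if c then [M x = n] else [U if c then [S [M x = n]]]]]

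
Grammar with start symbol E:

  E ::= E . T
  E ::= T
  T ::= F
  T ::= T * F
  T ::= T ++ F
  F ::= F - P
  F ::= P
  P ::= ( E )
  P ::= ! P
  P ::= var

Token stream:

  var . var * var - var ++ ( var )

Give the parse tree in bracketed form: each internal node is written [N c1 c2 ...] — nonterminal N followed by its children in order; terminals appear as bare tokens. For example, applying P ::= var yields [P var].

E
E . T
T . T
F . T
P . T
var . T
var . T ++ F
var . T * F ++ F
var . F * F ++ F
var . P * F ++ F
var . var * F ++ F
var . var * F - P ++ F
var . var * P - P ++ F
var . var * var - P ++ F
var . var * var - var ++ F
var . var * var - var ++ P
var . var * var - var ++ ( E )
var . var * var - var ++ ( T )
var . var * var - var ++ ( F )
var . var * var - var ++ ( P )
var . var * var - var ++ ( var )

[E [E [T [F [P var]]]] . [T [T [T [F [P var]]] * [F [F [P var]] - [P var]]] ++ [F [P ( [E [T [F [P var]]]] )]]]]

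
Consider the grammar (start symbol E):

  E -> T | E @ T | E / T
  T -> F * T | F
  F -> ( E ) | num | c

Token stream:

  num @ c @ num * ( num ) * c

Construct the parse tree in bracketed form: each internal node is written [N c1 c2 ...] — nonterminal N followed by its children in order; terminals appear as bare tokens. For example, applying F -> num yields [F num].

[E [E [E [T [F num]]] @ [T [F c]]] @ [T [F num] * [T [F ( [E [T [F num]]] )] * [T [F c]]]]]

E
E @ T
E @ T @ T
T @ T @ T
F @ T @ T
num @ T @ T
num @ F @ T
num @ c @ T
num @ c @ F * T
num @ c @ num * T
num @ c @ num * F * T
num @ c @ num * ( E ) * T
num @ c @ num * ( T ) * T
num @ c @ num * ( F ) * T
num @ c @ num * ( num ) * T
num @ c @ num * ( num ) * F
num @ c @ num * ( num ) * c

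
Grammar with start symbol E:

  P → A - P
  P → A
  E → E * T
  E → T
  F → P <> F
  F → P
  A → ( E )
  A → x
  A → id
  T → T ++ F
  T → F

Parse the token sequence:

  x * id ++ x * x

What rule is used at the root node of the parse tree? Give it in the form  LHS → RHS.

E → E * T

[E [E [E [T [F [P [A x]]]]] * [T [T [F [P [A id]]]] ++ [F [P [A x]]]]] * [T [F [P [A x]]]]]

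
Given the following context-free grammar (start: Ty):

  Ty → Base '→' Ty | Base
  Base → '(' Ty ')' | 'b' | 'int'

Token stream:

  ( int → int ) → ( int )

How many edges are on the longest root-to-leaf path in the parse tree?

[Ty [Base ( [Ty [Base int] → [Ty [Base int]]] )] → [Ty [Base ( [Ty [Base int]] )]]]

5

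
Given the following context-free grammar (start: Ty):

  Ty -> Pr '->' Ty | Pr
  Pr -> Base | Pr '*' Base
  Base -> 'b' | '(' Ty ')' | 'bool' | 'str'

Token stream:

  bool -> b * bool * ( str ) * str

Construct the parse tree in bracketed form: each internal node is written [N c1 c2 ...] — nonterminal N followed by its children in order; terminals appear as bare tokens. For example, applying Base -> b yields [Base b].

[Ty [Pr [Base bool]] -> [Ty [Pr [Pr [Pr [Pr [Base b]] * [Base bool]] * [Base ( [Ty [Pr [Base str]]] )]] * [Base str]]]]

Ty
Pr -> Ty
Base -> Ty
bool -> Ty
bool -> Pr
bool -> Pr * Base
bool -> Pr * Base * Base
bool -> Pr * Base * Base * Base
bool -> Base * Base * Base * Base
bool -> b * Base * Base * Base
bool -> b * bool * Base * Base
bool -> b * bool * ( Ty ) * Base
bool -> b * bool * ( Pr ) * Base
bool -> b * bool * ( Base ) * Base
bool -> b * bool * ( str ) * Base
bool -> b * bool * ( str ) * str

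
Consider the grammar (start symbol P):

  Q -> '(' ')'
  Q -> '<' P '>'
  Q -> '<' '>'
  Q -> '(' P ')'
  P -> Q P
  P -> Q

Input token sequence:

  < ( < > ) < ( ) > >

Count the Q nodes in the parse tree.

5

[P [Q < [P [Q ( [P [Q < >]] )] [P [Q < [P [Q ( )]] >]]] >]]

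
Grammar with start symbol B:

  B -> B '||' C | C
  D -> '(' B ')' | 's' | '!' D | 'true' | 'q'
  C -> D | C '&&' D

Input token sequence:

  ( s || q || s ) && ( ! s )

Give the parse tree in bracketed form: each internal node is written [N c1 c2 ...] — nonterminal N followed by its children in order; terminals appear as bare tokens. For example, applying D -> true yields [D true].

B
C
C && D
D && D
( B ) && D
( B || C ) && D
( B || C || C ) && D
( C || C || C ) && D
( D || C || C ) && D
( s || C || C ) && D
( s || D || C ) && D
( s || q || C ) && D
( s || q || D ) && D
( s || q || s ) && D
( s || q || s ) && ( B )
( s || q || s ) && ( C )
( s || q || s ) && ( D )
( s || q || s ) && ( ! D )
( s || q || s ) && ( ! s )

[B [C [C [D ( [B [B [B [C [D s]]] || [C [D q]]] || [C [D s]]] )]] && [D ( [B [C [D ! [D s]]]] )]]]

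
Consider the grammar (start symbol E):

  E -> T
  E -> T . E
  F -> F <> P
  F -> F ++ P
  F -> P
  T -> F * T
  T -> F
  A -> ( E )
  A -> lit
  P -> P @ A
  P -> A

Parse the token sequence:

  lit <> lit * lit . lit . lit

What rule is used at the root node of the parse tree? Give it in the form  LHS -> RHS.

E -> T . E

[E [T [F [F [P [A lit]]] <> [P [A lit]]] * [T [F [P [A lit]]]]] . [E [T [F [P [A lit]]]] . [E [T [F [P [A lit]]]]]]]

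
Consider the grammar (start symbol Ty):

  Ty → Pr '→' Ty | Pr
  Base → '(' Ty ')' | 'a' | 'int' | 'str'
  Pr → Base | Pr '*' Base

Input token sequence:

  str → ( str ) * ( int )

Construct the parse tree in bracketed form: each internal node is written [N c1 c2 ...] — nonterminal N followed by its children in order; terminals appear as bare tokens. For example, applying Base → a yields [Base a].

[Ty [Pr [Base str]] → [Ty [Pr [Pr [Base ( [Ty [Pr [Base str]]] )]] * [Base ( [Ty [Pr [Base int]]] )]]]]

Ty
Pr → Ty
Base → Ty
str → Ty
str → Pr
str → Pr * Base
str → Base * Base
str → ( Ty ) * Base
str → ( Pr ) * Base
str → ( Base ) * Base
str → ( str ) * Base
str → ( str ) * ( Ty )
str → ( str ) * ( Pr )
str → ( str ) * ( Base )
str → ( str ) * ( int )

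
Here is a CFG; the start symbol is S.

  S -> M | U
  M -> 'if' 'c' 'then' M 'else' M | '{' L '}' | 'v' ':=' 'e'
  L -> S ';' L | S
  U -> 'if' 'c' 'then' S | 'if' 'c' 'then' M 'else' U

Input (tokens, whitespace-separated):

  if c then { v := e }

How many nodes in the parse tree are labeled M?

[S [U if c then [S [M { [L [S [M v := e]]] }]]]]

2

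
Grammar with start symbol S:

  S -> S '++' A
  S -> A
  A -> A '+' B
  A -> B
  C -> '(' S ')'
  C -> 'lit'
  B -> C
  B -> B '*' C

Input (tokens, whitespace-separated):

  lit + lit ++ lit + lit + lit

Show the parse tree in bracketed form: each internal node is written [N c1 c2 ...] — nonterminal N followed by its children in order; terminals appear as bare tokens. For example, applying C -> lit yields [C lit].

[S [S [A [A [B [C lit]]] + [B [C lit]]]] ++ [A [A [A [B [C lit]]] + [B [C lit]]] + [B [C lit]]]]

S
S ++ A
A ++ A
A + B ++ A
B + B ++ A
C + B ++ A
lit + B ++ A
lit + C ++ A
lit + lit ++ A
lit + lit ++ A + B
lit + lit ++ A + B + B
lit + lit ++ B + B + B
lit + lit ++ C + B + B
lit + lit ++ lit + B + B
lit + lit ++ lit + C + B
lit + lit ++ lit + lit + B
lit + lit ++ lit + lit + C
lit + lit ++ lit + lit + lit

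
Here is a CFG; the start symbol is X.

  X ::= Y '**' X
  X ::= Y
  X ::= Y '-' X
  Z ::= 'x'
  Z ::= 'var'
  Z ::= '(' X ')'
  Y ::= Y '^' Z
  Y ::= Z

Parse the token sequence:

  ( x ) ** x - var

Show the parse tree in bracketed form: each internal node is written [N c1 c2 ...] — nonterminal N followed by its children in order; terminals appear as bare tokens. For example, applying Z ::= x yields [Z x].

X
Y ** X
Z ** X
( X ) ** X
( Y ) ** X
( Z ) ** X
( x ) ** X
( x ) ** Y - X
( x ) ** Z - X
( x ) ** x - X
( x ) ** x - Y
( x ) ** x - Z
( x ) ** x - var

[X [Y [Z ( [X [Y [Z x]]] )]] ** [X [Y [Z x]] - [X [Y [Z var]]]]]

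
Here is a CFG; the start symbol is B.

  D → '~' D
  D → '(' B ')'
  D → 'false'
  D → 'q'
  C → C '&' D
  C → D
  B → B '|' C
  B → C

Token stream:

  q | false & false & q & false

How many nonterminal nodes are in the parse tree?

12

[B [B [C [D q]]] | [C [C [C [C [D false]] & [D false]] & [D q]] & [D false]]]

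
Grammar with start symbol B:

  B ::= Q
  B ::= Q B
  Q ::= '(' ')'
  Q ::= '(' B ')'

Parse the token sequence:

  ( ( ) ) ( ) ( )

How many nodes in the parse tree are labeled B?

4

[B [Q ( [B [Q ( )]] )] [B [Q ( )] [B [Q ( )]]]]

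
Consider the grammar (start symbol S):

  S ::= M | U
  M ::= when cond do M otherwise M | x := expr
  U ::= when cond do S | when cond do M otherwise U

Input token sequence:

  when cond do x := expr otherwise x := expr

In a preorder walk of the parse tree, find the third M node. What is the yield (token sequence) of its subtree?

x := expr

[S [M when cond do [M x := expr] otherwise [M x := expr]]]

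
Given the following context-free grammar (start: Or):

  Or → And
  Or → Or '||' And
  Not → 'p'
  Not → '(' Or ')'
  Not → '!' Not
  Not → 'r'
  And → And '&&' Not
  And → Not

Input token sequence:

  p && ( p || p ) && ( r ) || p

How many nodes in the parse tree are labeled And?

[Or [Or [And [And [And [Not p]] && [Not ( [Or [Or [And [Not p]]] || [And [Not p]]] )]] && [Not ( [Or [And [Not r]]] )]]] || [And [Not p]]]

7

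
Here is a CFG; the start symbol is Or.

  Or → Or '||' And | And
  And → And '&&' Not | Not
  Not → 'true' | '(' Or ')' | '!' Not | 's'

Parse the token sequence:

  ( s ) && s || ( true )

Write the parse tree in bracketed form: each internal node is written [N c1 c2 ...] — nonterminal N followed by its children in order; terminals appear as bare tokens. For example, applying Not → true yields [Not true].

[Or [Or [And [And [Not ( [Or [And [Not s]]] )]] && [Not s]]] || [And [Not ( [Or [And [Not true]]] )]]]

Or
Or || And
And || And
And && Not || And
Not && Not || And
( Or ) && Not || And
( And ) && Not || And
( Not ) && Not || And
( s ) && Not || And
( s ) && s || And
( s ) && s || Not
( s ) && s || ( Or )
( s ) && s || ( And )
( s ) && s || ( Not )
( s ) && s || ( true )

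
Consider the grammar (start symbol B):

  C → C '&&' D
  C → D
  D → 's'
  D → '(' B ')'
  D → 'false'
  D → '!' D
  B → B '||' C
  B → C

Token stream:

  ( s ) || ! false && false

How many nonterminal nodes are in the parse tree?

[B [B [C [D ( [B [C [D s]]] )]]] || [C [C [D ! [D false]]] && [D false]]]

12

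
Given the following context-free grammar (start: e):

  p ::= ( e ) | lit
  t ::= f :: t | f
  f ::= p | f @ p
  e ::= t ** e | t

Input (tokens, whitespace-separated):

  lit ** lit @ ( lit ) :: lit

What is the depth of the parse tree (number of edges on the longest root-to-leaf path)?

9

[e [t [f [p lit]]] ** [e [t [f [f [p lit]] @ [p ( [e [t [f [p lit]]]] )]] :: [t [f [p lit]]]]]]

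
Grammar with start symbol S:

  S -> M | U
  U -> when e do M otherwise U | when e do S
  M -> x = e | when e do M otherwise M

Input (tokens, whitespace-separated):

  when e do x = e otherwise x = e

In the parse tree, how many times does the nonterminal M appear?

3

[S [M when e do [M x = e] otherwise [M x = e]]]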